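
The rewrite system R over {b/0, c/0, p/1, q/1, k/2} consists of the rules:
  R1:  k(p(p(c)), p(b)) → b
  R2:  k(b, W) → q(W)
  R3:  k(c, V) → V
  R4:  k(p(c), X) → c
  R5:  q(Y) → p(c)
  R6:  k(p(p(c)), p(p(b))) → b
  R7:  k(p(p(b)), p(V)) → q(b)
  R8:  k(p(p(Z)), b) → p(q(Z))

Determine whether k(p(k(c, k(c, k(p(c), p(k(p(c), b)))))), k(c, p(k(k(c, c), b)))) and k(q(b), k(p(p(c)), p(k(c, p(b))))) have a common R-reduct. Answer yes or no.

yes — NF(t₁) = c, NF(t₂) = c

Reduce t₁ = k(p(k(c, k(c, k(p(c), p(k(p(c), b)))))), k(c, p(k(k(c, c), b)))):
1. k(p(k(c, k(c, k(p(c), p(k(p(c), b)))))), k(c, p(k(k(c, c), b))))  →  k(p(k(c, k(p(c), p(k(p(c), b))))), k(c, p(k(k(c, c), b))))   [R3 at 1.1]
2. k(p(k(c, k(p(c), p(k(p(c), b))))), k(c, p(k(k(c, c), b))))  →  k(p(k(p(c), p(k(p(c), b)))), k(c, p(k(k(c, c), b))))   [R3 at 1.1]
3. k(p(k(p(c), p(k(p(c), b)))), k(c, p(k(k(c, c), b))))  →  k(p(c), k(c, p(k(k(c, c), b))))   [R4 at 1.1]
4. k(p(c), k(c, p(k(k(c, c), b))))  →  c   [R4 at ε]

Reduce t₂ = k(q(b), k(p(p(c)), p(k(c, p(b))))):
1. k(q(b), k(p(p(c)), p(k(c, p(b)))))  →  k(p(c), k(p(p(c)), p(k(c, p(b)))))   [R5 at 1]
2. k(p(c), k(p(p(c)), p(k(c, p(b)))))  →  c   [R4 at ε]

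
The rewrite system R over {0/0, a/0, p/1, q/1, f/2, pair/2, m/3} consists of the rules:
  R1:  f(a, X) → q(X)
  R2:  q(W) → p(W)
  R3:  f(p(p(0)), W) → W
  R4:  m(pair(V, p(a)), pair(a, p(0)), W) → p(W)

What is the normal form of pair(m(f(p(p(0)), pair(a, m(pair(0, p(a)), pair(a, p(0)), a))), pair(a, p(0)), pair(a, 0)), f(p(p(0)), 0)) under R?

pair(p(pair(a, 0)), 0)

1. pair(m(f(p(p(0)), pair(a, m(pair(0, p(a)), pair(a, p(0)), a))), pair(a, p(0)), pair(a, 0)), f(p(p(0)), 0))  →  pair(m(pair(a, m(pair(0, p(a)), pair(a, p(0)), a)), pair(a, p(0)), pair(a, 0)), f(p(p(0)), 0))   [R3 at 1.1]
2. pair(m(pair(a, m(pair(0, p(a)), pair(a, p(0)), a)), pair(a, p(0)), pair(a, 0)), f(p(p(0)), 0))  →  pair(m(pair(a, p(a)), pair(a, p(0)), pair(a, 0)), f(p(p(0)), 0))   [R4 at 1.1.2]
3. pair(m(pair(a, p(a)), pair(a, p(0)), pair(a, 0)), f(p(p(0)), 0))  →  pair(p(pair(a, 0)), f(p(p(0)), 0))   [R4 at 1]
4. pair(p(pair(a, 0)), f(p(p(0)), 0))  →  pair(p(pair(a, 0)), 0)   [R3 at 2]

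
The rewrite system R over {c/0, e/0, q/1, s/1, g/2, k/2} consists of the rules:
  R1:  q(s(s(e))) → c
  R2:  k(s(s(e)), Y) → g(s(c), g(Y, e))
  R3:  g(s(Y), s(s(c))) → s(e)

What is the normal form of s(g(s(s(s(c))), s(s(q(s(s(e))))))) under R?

1. s(g(s(s(s(c))), s(s(q(s(s(e)))))))  →  s(g(s(s(s(c))), s(s(c))))   [R1 at 1.2.1.1]
2. s(g(s(s(s(c))), s(s(c))))  →  s(s(e))   [R3 at 1]

s(s(e))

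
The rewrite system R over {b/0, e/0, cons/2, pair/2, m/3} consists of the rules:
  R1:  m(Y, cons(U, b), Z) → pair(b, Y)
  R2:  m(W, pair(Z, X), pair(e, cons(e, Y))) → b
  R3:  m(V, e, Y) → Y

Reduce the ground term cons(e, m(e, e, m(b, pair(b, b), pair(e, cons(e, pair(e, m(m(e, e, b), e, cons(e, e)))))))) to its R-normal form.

1. cons(e, m(e, e, m(b, pair(b, b), pair(e, cons(e, pair(e, m(m(e, e, b), e, cons(e, e))))))))  →  cons(e, m(b, pair(b, b), pair(e, cons(e, pair(e, m(m(e, e, b), e, cons(e, e)))))))   [R3 at 2]
2. cons(e, m(b, pair(b, b), pair(e, cons(e, pair(e, m(m(e, e, b), e, cons(e, e)))))))  →  cons(e, b)   [R2 at 2]

cons(e, b)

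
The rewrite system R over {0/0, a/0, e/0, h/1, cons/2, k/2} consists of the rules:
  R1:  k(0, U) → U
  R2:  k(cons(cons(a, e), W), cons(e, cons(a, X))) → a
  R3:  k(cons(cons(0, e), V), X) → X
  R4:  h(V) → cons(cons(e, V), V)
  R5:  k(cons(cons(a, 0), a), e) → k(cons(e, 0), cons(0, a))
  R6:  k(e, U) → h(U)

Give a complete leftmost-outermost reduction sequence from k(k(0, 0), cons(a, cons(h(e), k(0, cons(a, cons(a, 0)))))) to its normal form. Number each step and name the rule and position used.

cons(a, cons(cons(cons(e, e), e), cons(a, cons(a, 0))))

1. k(k(0, 0), cons(a, cons(h(e), k(0, cons(a, cons(a, 0))))))  →  k(0, cons(a, cons(h(e), k(0, cons(a, cons(a, 0))))))   [R1 at 1]
2. k(0, cons(a, cons(h(e), k(0, cons(a, cons(a, 0))))))  →  cons(a, cons(h(e), k(0, cons(a, cons(a, 0)))))   [R1 at ε]
3. cons(a, cons(h(e), k(0, cons(a, cons(a, 0)))))  →  cons(a, cons(cons(cons(e, e), e), k(0, cons(a, cons(a, 0)))))   [R4 at 2.1]
4. cons(a, cons(cons(cons(e, e), e), k(0, cons(a, cons(a, 0)))))  →  cons(a, cons(cons(cons(e, e), e), cons(a, cons(a, 0))))   [R1 at 2.2]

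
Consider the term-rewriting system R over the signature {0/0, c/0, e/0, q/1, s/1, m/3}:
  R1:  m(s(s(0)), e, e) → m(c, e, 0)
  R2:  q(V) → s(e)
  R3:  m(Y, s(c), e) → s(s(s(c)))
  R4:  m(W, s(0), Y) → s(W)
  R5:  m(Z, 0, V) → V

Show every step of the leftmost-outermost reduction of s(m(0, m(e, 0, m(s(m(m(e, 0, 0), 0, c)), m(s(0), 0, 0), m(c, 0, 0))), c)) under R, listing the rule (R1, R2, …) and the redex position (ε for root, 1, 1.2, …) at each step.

1. s(m(0, m(e, 0, m(s(m(m(e, 0, 0), 0, c)), m(s(0), 0, 0), m(c, 0, 0))), c))  →  s(m(0, m(s(m(m(e, 0, 0), 0, c)), m(s(0), 0, 0), m(c, 0, 0)), c))   [R5 at 1.2]
2. s(m(0, m(s(m(m(e, 0, 0), 0, c)), m(s(0), 0, 0), m(c, 0, 0)), c))  →  s(m(0, m(s(c), m(s(0), 0, 0), m(c, 0, 0)), c))   [R5 at 1.2.1.1]
3. s(m(0, m(s(c), m(s(0), 0, 0), m(c, 0, 0)), c))  →  s(m(0, m(s(c), 0, m(c, 0, 0)), c))   [R5 at 1.2.2]
4. s(m(0, m(s(c), 0, m(c, 0, 0)), c))  →  s(m(0, m(c, 0, 0), c))   [R5 at 1.2]
5. s(m(0, m(c, 0, 0), c))  →  s(m(0, 0, c))   [R5 at 1.2]
6. s(m(0, 0, c))  →  s(c)   [R5 at 1]

s(c)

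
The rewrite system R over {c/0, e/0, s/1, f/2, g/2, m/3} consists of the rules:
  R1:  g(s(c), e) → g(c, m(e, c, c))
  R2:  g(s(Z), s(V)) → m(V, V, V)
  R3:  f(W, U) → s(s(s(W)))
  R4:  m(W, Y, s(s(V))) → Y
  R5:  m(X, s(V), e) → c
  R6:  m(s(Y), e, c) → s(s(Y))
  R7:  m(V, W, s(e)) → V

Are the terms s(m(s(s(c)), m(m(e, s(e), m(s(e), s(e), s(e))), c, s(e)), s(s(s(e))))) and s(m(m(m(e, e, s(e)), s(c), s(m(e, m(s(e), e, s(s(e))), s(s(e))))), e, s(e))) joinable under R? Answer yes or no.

Reduce t₁ = s(m(s(s(c)), m(m(e, s(e), m(s(e), s(e), s(e))), c, s(e)), s(s(s(e))))):
1. s(m(s(s(c)), m(m(e, s(e), m(s(e), s(e), s(e))), c, s(e)), s(s(s(e)))))  →  s(m(m(e, s(e), m(s(e), s(e), s(e))), c, s(e)))   [R4 at 1]
2. s(m(m(e, s(e), m(s(e), s(e), s(e))), c, s(e)))  →  s(m(e, s(e), m(s(e), s(e), s(e))))   [R7 at 1]
3. s(m(e, s(e), m(s(e), s(e), s(e))))  →  s(m(e, s(e), s(e)))   [R7 at 1.3]
4. s(m(e, s(e), s(e)))  →  s(e)   [R7 at 1]

Reduce t₂ = s(m(m(m(e, e, s(e)), s(c), s(m(e, m(s(e), e, s(s(e))), s(s(e))))), e, s(e))):
1. s(m(m(m(e, e, s(e)), s(c), s(m(e, m(s(e), e, s(s(e))), s(s(e))))), e, s(e)))  →  s(m(m(e, e, s(e)), s(c), s(m(e, m(s(e), e, s(s(e))), s(s(e))))))   [R7 at 1]
2. s(m(m(e, e, s(e)), s(c), s(m(e, m(s(e), e, s(s(e))), s(s(e))))))  →  s(m(e, s(c), s(m(e, m(s(e), e, s(s(e))), s(s(e))))))   [R7 at 1.1]
3. s(m(e, s(c), s(m(e, m(s(e), e, s(s(e))), s(s(e))))))  →  s(m(e, s(c), s(m(s(e), e, s(s(e))))))   [R4 at 1.3.1]
4. s(m(e, s(c), s(m(s(e), e, s(s(e))))))  →  s(m(e, s(c), s(e)))   [R4 at 1.3.1]
5. s(m(e, s(c), s(e)))  →  s(e)   [R7 at 1]

yes — NF(t₁) = s(e), NF(t₂) = s(e)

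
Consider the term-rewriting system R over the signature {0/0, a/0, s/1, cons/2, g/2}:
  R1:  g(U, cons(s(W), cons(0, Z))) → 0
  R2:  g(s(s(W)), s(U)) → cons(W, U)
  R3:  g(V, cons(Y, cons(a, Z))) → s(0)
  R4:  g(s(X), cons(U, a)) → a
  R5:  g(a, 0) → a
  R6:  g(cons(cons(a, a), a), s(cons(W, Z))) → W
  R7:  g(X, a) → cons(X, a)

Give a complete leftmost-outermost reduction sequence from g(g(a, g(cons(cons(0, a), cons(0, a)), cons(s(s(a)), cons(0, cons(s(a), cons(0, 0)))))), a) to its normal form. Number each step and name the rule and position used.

1. g(g(a, g(cons(cons(0, a), cons(0, a)), cons(s(s(a)), cons(0, cons(s(a), cons(0, 0)))))), a)  →  cons(g(a, g(cons(cons(0, a), cons(0, a)), cons(s(s(a)), cons(0, cons(s(a), cons(0, 0)))))), a)   [R7 at ε]
2. cons(g(a, g(cons(cons(0, a), cons(0, a)), cons(s(s(a)), cons(0, cons(s(a), cons(0, 0)))))), a)  →  cons(g(a, 0), a)   [R1 at 1.2]
3. cons(g(a, 0), a)  →  cons(a, a)   [R5 at 1]

cons(a, a)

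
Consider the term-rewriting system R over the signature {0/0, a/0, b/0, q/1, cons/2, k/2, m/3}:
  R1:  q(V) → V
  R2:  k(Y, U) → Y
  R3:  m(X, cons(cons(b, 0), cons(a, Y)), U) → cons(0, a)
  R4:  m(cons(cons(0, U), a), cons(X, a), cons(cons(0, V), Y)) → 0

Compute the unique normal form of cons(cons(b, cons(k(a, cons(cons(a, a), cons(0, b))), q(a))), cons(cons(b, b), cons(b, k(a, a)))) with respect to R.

1. cons(cons(b, cons(k(a, cons(cons(a, a), cons(0, b))), q(a))), cons(cons(b, b), cons(b, k(a, a))))  →  cons(cons(b, cons(a, q(a))), cons(cons(b, b), cons(b, k(a, a))))   [R2 at 1.2.1]
2. cons(cons(b, cons(a, q(a))), cons(cons(b, b), cons(b, k(a, a))))  →  cons(cons(b, cons(a, a)), cons(cons(b, b), cons(b, k(a, a))))   [R1 at 1.2.2]
3. cons(cons(b, cons(a, a)), cons(cons(b, b), cons(b, k(a, a))))  →  cons(cons(b, cons(a, a)), cons(cons(b, b), cons(b, a)))   [R2 at 2.2.2]

cons(cons(b, cons(a, a)), cons(cons(b, b), cons(b, a)))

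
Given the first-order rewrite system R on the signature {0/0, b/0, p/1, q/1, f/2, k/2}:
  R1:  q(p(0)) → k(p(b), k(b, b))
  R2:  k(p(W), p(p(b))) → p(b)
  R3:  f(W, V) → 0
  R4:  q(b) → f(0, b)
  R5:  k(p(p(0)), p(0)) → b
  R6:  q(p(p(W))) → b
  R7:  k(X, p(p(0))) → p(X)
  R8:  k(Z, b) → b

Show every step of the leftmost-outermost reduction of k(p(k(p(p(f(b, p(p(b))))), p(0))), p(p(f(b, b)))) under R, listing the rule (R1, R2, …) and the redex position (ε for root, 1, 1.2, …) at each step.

p(p(b))

1. k(p(k(p(p(f(b, p(p(b))))), p(0))), p(p(f(b, b))))  →  k(p(k(p(p(0)), p(0))), p(p(f(b, b))))   [R3 at 1.1.1.1.1]
2. k(p(k(p(p(0)), p(0))), p(p(f(b, b))))  →  k(p(b), p(p(f(b, b))))   [R5 at 1.1]
3. k(p(b), p(p(f(b, b))))  →  k(p(b), p(p(0)))   [R3 at 2.1.1]
4. k(p(b), p(p(0)))  →  p(p(b))   [R7 at ε]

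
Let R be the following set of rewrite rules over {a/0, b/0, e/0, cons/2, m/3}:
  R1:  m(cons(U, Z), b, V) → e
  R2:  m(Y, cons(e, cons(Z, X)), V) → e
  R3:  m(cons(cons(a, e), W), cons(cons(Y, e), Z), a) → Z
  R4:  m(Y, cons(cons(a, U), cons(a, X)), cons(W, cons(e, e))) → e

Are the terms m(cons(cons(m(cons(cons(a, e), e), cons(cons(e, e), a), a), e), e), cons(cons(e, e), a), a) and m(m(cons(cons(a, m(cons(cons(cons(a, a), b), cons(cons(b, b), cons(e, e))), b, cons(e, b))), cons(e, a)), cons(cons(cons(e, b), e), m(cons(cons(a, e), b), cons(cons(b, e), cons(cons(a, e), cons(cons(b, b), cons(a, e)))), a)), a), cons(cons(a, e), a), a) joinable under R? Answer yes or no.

Reduce t₁ = m(cons(cons(m(cons(cons(a, e), e), cons(cons(e, e), a), a), e), e), cons(cons(e, e), a), a):
1. m(cons(cons(m(cons(cons(a, e), e), cons(cons(e, e), a), a), e), e), cons(cons(e, e), a), a)  →  m(cons(cons(a, e), e), cons(cons(e, e), a), a)   [R3 at 1.1.1]
2. m(cons(cons(a, e), e), cons(cons(e, e), a), a)  →  a   [R3 at ε]

Reduce t₂ = m(m(cons(cons(a, m(cons(cons(cons(a, a), b), cons(cons(b, b), cons(e, e))), b, cons(e, b))), cons(e, a)), cons(cons(cons(e, b), e), m(cons(cons(a, e), b), cons(cons(b, e), cons(cons(a, e), cons(cons(b, b), cons(a, e)))), a)), a), cons(cons(a, e), a), a):
1. m(m(cons(cons(a, m(cons(cons(cons(a, a), b), cons(cons(b, b), cons(e, e))), b, cons(e, b))), cons(e, a)), cons(cons(cons(e, b), e), m(cons(cons(a, e), b), cons(cons(b, e), cons(cons(a, e), cons(cons(b, b), cons(a, e)))), a)), a), cons(cons(a, e), a), a)  →  m(m(cons(cons(a, e), cons(e, a)), cons(cons(cons(e, b), e), m(cons(cons(a, e), b), cons(cons(b, e), cons(cons(a, e), cons(cons(b, b), cons(a, e)))), a)), a), cons(cons(a, e), a), a)   [R1 at 1.1.1.2]
2. m(m(cons(cons(a, e), cons(e, a)), cons(cons(cons(e, b), e), m(cons(cons(a, e), b), cons(cons(b, e), cons(cons(a, e), cons(cons(b, b), cons(a, e)))), a)), a), cons(cons(a, e), a), a)  →  m(m(cons(cons(a, e), b), cons(cons(b, e), cons(cons(a, e), cons(cons(b, b), cons(a, e)))), a), cons(cons(a, e), a), a)   [R3 at 1]
3. m(m(cons(cons(a, e), b), cons(cons(b, e), cons(cons(a, e), cons(cons(b, b), cons(a, e)))), a), cons(cons(a, e), a), a)  →  m(cons(cons(a, e), cons(cons(b, b), cons(a, e))), cons(cons(a, e), a), a)   [R3 at 1]
4. m(cons(cons(a, e), cons(cons(b, b), cons(a, e))), cons(cons(a, e), a), a)  →  a   [R3 at ε]

yes — NF(t₁) = a, NF(t₂) = a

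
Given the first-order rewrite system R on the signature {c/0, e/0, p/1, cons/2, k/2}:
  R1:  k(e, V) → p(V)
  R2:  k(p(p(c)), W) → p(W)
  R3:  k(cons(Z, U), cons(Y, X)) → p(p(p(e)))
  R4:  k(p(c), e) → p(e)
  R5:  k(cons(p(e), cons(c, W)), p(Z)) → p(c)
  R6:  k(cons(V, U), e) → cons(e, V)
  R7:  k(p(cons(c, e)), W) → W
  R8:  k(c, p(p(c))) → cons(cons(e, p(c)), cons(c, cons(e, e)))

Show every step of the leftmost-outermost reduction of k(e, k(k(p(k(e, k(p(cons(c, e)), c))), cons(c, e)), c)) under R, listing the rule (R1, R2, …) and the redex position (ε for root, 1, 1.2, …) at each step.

p(c)

1. k(e, k(k(p(k(e, k(p(cons(c, e)), c))), cons(c, e)), c))  →  p(k(k(p(k(e, k(p(cons(c, e)), c))), cons(c, e)), c))   [R1 at ε]
2. p(k(k(p(k(e, k(p(cons(c, e)), c))), cons(c, e)), c))  →  p(k(k(p(p(k(p(cons(c, e)), c))), cons(c, e)), c))   [R1 at 1.1.1.1]
3. p(k(k(p(p(k(p(cons(c, e)), c))), cons(c, e)), c))  →  p(k(k(p(p(c)), cons(c, e)), c))   [R7 at 1.1.1.1.1]
4. p(k(k(p(p(c)), cons(c, e)), c))  →  p(k(p(cons(c, e)), c))   [R2 at 1.1]
5. p(k(p(cons(c, e)), c))  →  p(c)   [R7 at 1]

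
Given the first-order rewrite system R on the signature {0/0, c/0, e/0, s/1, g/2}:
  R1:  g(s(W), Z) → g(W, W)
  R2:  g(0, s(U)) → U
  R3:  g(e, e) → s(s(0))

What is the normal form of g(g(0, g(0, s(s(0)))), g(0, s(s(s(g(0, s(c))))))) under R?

s(c)

1. g(g(0, g(0, s(s(0)))), g(0, s(s(s(g(0, s(c)))))))  →  g(g(0, s(0)), g(0, s(s(s(g(0, s(c)))))))   [R2 at 1.2]
2. g(g(0, s(0)), g(0, s(s(s(g(0, s(c)))))))  →  g(0, g(0, s(s(s(g(0, s(c)))))))   [R2 at 1]
3. g(0, g(0, s(s(s(g(0, s(c)))))))  →  g(0, s(s(g(0, s(c)))))   [R2 at 2]
4. g(0, s(s(g(0, s(c)))))  →  s(g(0, s(c)))   [R2 at ε]
5. s(g(0, s(c)))  →  s(c)   [R2 at 1]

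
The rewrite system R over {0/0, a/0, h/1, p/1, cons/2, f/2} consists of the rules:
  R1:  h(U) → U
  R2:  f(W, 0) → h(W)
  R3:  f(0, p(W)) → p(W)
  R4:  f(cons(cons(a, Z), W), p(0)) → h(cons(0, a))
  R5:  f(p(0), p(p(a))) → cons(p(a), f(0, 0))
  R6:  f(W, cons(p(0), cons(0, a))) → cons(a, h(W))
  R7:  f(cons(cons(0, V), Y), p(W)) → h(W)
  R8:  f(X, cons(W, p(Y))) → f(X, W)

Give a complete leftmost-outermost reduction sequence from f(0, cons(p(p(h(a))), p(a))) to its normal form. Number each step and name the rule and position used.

p(p(a))

1. f(0, cons(p(p(h(a))), p(a)))  →  f(0, p(p(h(a))))   [R8 at ε]
2. f(0, p(p(h(a))))  →  p(p(h(a)))   [R3 at ε]
3. p(p(h(a)))  →  p(p(a))   [R1 at 1.1]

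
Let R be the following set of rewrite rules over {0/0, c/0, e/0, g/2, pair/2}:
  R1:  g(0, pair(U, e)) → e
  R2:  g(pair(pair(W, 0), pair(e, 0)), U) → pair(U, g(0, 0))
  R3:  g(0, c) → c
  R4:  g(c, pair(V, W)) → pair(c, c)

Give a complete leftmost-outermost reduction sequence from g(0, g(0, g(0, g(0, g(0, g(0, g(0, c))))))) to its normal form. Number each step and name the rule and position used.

c

1. g(0, g(0, g(0, g(0, g(0, g(0, g(0, c)))))))  →  g(0, g(0, g(0, g(0, g(0, g(0, c))))))   [R3 at 2.2.2.2.2.2]
2. g(0, g(0, g(0, g(0, g(0, g(0, c))))))  →  g(0, g(0, g(0, g(0, g(0, c)))))   [R3 at 2.2.2.2.2]
3. g(0, g(0, g(0, g(0, g(0, c)))))  →  g(0, g(0, g(0, g(0, c))))   [R3 at 2.2.2.2]
4. g(0, g(0, g(0, g(0, c))))  →  g(0, g(0, g(0, c)))   [R3 at 2.2.2]
5. g(0, g(0, g(0, c)))  →  g(0, g(0, c))   [R3 at 2.2]
6. g(0, g(0, c))  →  g(0, c)   [R3 at 2]
7. g(0, c)  →  c   [R3 at ε]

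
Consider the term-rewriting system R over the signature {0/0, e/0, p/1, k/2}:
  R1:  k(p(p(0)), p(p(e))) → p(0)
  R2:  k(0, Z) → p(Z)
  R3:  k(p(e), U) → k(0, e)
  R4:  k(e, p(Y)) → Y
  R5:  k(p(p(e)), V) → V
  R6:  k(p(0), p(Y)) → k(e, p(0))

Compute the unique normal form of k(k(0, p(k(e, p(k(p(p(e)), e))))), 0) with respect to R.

1. k(k(0, p(k(e, p(k(p(p(e)), e))))), 0)  →  k(p(p(k(e, p(k(p(p(e)), e))))), 0)   [R2 at 1]
2. k(p(p(k(e, p(k(p(p(e)), e))))), 0)  →  k(p(p(k(p(p(e)), e))), 0)   [R4 at 1.1.1]
3. k(p(p(k(p(p(e)), e))), 0)  →  k(p(p(e)), 0)   [R5 at 1.1.1]
4. k(p(p(e)), 0)  →  0   [R5 at ε]

0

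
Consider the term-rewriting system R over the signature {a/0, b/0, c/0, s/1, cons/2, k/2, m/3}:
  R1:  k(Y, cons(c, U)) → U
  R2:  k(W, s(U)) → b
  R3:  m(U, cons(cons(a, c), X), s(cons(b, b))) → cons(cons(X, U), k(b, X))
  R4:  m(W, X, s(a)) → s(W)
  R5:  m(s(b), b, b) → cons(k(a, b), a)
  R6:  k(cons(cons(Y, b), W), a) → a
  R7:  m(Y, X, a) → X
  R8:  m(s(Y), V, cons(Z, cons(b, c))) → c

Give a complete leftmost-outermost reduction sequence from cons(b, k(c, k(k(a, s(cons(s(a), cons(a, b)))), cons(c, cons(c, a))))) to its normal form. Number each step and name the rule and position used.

cons(b, a)

1. cons(b, k(c, k(k(a, s(cons(s(a), cons(a, b)))), cons(c, cons(c, a)))))  →  cons(b, k(c, cons(c, a)))   [R1 at 2.2]
2. cons(b, k(c, cons(c, a)))  →  cons(b, a)   [R1 at 2]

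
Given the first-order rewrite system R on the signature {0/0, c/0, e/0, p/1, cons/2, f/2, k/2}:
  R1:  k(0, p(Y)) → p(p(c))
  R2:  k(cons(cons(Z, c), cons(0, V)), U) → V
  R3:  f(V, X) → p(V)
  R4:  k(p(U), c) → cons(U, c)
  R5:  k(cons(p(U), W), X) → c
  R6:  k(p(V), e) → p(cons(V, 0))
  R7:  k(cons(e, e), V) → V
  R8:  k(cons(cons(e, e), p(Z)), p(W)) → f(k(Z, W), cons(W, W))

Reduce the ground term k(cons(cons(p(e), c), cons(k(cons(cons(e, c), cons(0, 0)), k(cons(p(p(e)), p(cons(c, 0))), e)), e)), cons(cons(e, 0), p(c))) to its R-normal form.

1. k(cons(cons(p(e), c), cons(k(cons(cons(e, c), cons(0, 0)), k(cons(p(p(e)), p(cons(c, 0))), e)), e)), cons(cons(e, 0), p(c)))  →  k(cons(cons(p(e), c), cons(0, e)), cons(cons(e, 0), p(c)))   [R2 at 1.2.1]
2. k(cons(cons(p(e), c), cons(0, e)), cons(cons(e, 0), p(c)))  →  e   [R2 at ε]

e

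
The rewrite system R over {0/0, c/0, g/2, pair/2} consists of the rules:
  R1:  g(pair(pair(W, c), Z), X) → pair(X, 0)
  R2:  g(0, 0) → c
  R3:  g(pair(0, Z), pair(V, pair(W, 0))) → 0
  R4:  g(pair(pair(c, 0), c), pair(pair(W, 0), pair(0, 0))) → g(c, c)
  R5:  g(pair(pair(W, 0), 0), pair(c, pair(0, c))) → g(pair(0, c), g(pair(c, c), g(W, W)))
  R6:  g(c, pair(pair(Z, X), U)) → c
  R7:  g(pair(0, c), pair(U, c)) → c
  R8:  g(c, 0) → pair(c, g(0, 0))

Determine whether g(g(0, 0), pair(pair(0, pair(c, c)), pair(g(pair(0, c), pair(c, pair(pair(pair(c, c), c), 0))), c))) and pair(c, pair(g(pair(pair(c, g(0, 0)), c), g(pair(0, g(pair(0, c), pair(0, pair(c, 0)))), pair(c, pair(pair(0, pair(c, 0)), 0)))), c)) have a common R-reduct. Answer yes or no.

no — NF(t₁) = c, NF(t₂) = pair(c, pair(pair(0, 0), c))

Reduce t₁ = g(g(0, 0), pair(pair(0, pair(c, c)), pair(g(pair(0, c), pair(c, pair(pair(pair(c, c), c), 0))), c))):
1. g(g(0, 0), pair(pair(0, pair(c, c)), pair(g(pair(0, c), pair(c, pair(pair(pair(c, c), c), 0))), c)))  →  g(c, pair(pair(0, pair(c, c)), pair(g(pair(0, c), pair(c, pair(pair(pair(c, c), c), 0))), c)))   [R2 at 1]
2. g(c, pair(pair(0, pair(c, c)), pair(g(pair(0, c), pair(c, pair(pair(pair(c, c), c), 0))), c)))  →  c   [R6 at ε]

Reduce t₂ = pair(c, pair(g(pair(pair(c, g(0, 0)), c), g(pair(0, g(pair(0, c), pair(0, pair(c, 0)))), pair(c, pair(pair(0, pair(c, 0)), 0)))), c)):
1. pair(c, pair(g(pair(pair(c, g(0, 0)), c), g(pair(0, g(pair(0, c), pair(0, pair(c, 0)))), pair(c, pair(pair(0, pair(c, 0)), 0)))), c))  →  pair(c, pair(g(pair(pair(c, c), c), g(pair(0, g(pair(0, c), pair(0, pair(c, 0)))), pair(c, pair(pair(0, pair(c, 0)), 0)))), c))   [R2 at 2.1.1.1.2]
2. pair(c, pair(g(pair(pair(c, c), c), g(pair(0, g(pair(0, c), pair(0, pair(c, 0)))), pair(c, pair(pair(0, pair(c, 0)), 0)))), c))  →  pair(c, pair(pair(g(pair(0, g(pair(0, c), pair(0, pair(c, 0)))), pair(c, pair(pair(0, pair(c, 0)), 0))), 0), c))   [R1 at 2.1]
3. pair(c, pair(pair(g(pair(0, g(pair(0, c), pair(0, pair(c, 0)))), pair(c, pair(pair(0, pair(c, 0)), 0))), 0), c))  →  pair(c, pair(pair(0, 0), c))   [R3 at 2.1.1]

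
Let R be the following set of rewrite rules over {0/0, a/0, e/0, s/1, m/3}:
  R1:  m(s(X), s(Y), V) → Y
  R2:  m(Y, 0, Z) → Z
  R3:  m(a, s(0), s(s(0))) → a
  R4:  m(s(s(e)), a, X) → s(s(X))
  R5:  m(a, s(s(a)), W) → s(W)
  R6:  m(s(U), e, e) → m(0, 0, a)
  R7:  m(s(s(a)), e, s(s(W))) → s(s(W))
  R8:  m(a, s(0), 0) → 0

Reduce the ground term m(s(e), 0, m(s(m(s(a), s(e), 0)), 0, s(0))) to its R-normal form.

1. m(s(e), 0, m(s(m(s(a), s(e), 0)), 0, s(0)))  →  m(s(m(s(a), s(e), 0)), 0, s(0))   [R2 at ε]
2. m(s(m(s(a), s(e), 0)), 0, s(0))  →  s(0)   [R2 at ε]

s(0)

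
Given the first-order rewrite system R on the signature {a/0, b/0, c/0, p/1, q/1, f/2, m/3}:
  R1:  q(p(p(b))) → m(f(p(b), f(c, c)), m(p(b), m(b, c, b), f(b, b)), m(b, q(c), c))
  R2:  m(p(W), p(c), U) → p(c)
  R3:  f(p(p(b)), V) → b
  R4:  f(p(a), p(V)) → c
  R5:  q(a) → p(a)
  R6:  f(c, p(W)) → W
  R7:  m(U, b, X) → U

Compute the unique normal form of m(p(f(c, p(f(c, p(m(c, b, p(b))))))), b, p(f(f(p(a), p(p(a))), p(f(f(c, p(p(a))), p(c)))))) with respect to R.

1. m(p(f(c, p(f(c, p(m(c, b, p(b))))))), b, p(f(f(p(a), p(p(a))), p(f(f(c, p(p(a))), p(c))))))  →  p(f(c, p(f(c, p(m(c, b, p(b)))))))   [R7 at ε]
2. p(f(c, p(f(c, p(m(c, b, p(b)))))))  →  p(f(c, p(m(c, b, p(b)))))   [R6 at 1]
3. p(f(c, p(m(c, b, p(b)))))  →  p(m(c, b, p(b)))   [R6 at 1]
4. p(m(c, b, p(b)))  →  p(c)   [R7 at 1]

p(c)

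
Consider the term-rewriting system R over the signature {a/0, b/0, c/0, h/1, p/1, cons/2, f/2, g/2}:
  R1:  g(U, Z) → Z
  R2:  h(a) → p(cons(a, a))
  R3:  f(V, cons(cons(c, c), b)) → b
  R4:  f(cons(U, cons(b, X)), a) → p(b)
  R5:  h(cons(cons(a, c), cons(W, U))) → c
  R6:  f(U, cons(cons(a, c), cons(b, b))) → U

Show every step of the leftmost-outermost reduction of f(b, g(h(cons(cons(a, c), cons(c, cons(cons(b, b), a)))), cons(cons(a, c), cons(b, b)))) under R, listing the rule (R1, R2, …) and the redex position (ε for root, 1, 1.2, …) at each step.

b

1. f(b, g(h(cons(cons(a, c), cons(c, cons(cons(b, b), a)))), cons(cons(a, c), cons(b, b))))  →  f(b, cons(cons(a, c), cons(b, b)))   [R1 at 2]
2. f(b, cons(cons(a, c), cons(b, b)))  →  b   [R6 at ε]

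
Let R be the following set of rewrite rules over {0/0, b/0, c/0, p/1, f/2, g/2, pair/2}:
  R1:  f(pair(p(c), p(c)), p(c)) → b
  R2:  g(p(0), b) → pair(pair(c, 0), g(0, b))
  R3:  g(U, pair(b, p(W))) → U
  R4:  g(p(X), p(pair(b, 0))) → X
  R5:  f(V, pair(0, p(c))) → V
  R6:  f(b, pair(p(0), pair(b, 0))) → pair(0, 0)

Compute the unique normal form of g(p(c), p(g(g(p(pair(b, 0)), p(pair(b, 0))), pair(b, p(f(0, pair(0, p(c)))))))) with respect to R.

1. g(p(c), p(g(g(p(pair(b, 0)), p(pair(b, 0))), pair(b, p(f(0, pair(0, p(c))))))))  →  g(p(c), p(g(p(pair(b, 0)), p(pair(b, 0)))))   [R3 at 2.1]
2. g(p(c), p(g(p(pair(b, 0)), p(pair(b, 0)))))  →  g(p(c), p(pair(b, 0)))   [R4 at 2.1]
3. g(p(c), p(pair(b, 0)))  →  c   [R4 at ε]

c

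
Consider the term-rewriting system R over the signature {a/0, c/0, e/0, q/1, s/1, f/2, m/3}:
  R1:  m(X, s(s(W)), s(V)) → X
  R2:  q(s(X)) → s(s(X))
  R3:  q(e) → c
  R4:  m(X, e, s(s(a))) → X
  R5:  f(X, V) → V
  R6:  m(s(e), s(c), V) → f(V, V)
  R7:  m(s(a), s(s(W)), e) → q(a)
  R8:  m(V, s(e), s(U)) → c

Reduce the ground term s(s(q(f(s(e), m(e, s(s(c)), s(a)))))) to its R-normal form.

1. s(s(q(f(s(e), m(e, s(s(c)), s(a))))))  →  s(s(q(m(e, s(s(c)), s(a)))))   [R5 at 1.1.1]
2. s(s(q(m(e, s(s(c)), s(a)))))  →  s(s(q(e)))   [R1 at 1.1.1]
3. s(s(q(e)))  →  s(s(c))   [R3 at 1.1]

s(s(c))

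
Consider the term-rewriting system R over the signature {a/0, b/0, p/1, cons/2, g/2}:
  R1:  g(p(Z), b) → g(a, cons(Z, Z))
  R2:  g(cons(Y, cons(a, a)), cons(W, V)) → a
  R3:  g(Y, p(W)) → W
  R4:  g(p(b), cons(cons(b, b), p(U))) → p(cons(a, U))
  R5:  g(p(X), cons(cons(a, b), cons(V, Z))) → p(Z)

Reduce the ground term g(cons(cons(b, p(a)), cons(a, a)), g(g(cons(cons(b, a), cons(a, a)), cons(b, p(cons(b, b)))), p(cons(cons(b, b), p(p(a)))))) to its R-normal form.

1. g(cons(cons(b, p(a)), cons(a, a)), g(g(cons(cons(b, a), cons(a, a)), cons(b, p(cons(b, b)))), p(cons(cons(b, b), p(p(a))))))  →  g(cons(cons(b, p(a)), cons(a, a)), cons(cons(b, b), p(p(a))))   [R3 at 2]
2. g(cons(cons(b, p(a)), cons(a, a)), cons(cons(b, b), p(p(a))))  →  a   [R2 at ε]

a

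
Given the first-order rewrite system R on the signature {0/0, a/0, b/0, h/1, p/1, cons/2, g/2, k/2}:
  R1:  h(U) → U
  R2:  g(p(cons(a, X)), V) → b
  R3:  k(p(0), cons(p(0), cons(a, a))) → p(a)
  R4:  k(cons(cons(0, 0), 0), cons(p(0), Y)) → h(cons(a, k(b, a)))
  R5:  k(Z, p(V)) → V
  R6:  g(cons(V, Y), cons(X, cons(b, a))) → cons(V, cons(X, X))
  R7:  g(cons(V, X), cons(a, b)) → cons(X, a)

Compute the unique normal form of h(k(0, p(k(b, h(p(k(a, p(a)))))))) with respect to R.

a

1. h(k(0, p(k(b, h(p(k(a, p(a))))))))  →  k(0, p(k(b, h(p(k(a, p(a)))))))   [R1 at ε]
2. k(0, p(k(b, h(p(k(a, p(a)))))))  →  k(b, h(p(k(a, p(a)))))   [R5 at ε]
3. k(b, h(p(k(a, p(a)))))  →  k(b, p(k(a, p(a))))   [R1 at 2]
4. k(b, p(k(a, p(a))))  →  k(a, p(a))   [R5 at ε]
5. k(a, p(a))  →  a   [R5 at ε]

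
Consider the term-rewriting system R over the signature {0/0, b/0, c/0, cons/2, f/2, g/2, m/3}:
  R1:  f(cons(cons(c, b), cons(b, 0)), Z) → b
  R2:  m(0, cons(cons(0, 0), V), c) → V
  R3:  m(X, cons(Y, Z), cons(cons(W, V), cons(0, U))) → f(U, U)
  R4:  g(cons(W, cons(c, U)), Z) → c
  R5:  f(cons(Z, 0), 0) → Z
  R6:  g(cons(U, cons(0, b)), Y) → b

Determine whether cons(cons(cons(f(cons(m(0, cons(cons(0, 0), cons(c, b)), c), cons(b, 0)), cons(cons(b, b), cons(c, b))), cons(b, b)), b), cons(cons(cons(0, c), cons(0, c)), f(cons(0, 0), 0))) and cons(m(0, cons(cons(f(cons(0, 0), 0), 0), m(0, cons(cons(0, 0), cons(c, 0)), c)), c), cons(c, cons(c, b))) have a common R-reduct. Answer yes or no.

Reduce t₁ = cons(cons(cons(f(cons(m(0, cons(cons(0, 0), cons(c, b)), c), cons(b, 0)), cons(cons(b, b), cons(c, b))), cons(b, b)), b), cons(cons(cons(0, c), cons(0, c)), f(cons(0, 0), 0))):
1. cons(cons(cons(f(cons(m(0, cons(cons(0, 0), cons(c, b)), c), cons(b, 0)), cons(cons(b, b), cons(c, b))), cons(b, b)), b), cons(cons(cons(0, c), cons(0, c)), f(cons(0, 0), 0)))  →  cons(cons(cons(f(cons(cons(c, b), cons(b, 0)), cons(cons(b, b), cons(c, b))), cons(b, b)), b), cons(cons(cons(0, c), cons(0, c)), f(cons(0, 0), 0)))   [R2 at 1.1.1.1.1]
2. cons(cons(cons(f(cons(cons(c, b), cons(b, 0)), cons(cons(b, b), cons(c, b))), cons(b, b)), b), cons(cons(cons(0, c), cons(0, c)), f(cons(0, 0), 0)))  →  cons(cons(cons(b, cons(b, b)), b), cons(cons(cons(0, c), cons(0, c)), f(cons(0, 0), 0)))   [R1 at 1.1.1]
3. cons(cons(cons(b, cons(b, b)), b), cons(cons(cons(0, c), cons(0, c)), f(cons(0, 0), 0)))  →  cons(cons(cons(b, cons(b, b)), b), cons(cons(cons(0, c), cons(0, c)), 0))   [R5 at 2.2]

Reduce t₂ = cons(m(0, cons(cons(f(cons(0, 0), 0), 0), m(0, cons(cons(0, 0), cons(c, 0)), c)), c), cons(c, cons(c, b))):
1. cons(m(0, cons(cons(f(cons(0, 0), 0), 0), m(0, cons(cons(0, 0), cons(c, 0)), c)), c), cons(c, cons(c, b)))  →  cons(m(0, cons(cons(0, 0), m(0, cons(cons(0, 0), cons(c, 0)), c)), c), cons(c, cons(c, b)))   [R5 at 1.2.1.1]
2. cons(m(0, cons(cons(0, 0), m(0, cons(cons(0, 0), cons(c, 0)), c)), c), cons(c, cons(c, b)))  →  cons(m(0, cons(cons(0, 0), cons(c, 0)), c), cons(c, cons(c, b)))   [R2 at 1]
3. cons(m(0, cons(cons(0, 0), cons(c, 0)), c), cons(c, cons(c, b)))  →  cons(cons(c, 0), cons(c, cons(c, b)))   [R2 at 1]

no — NF(t₁) = cons(cons(cons(b, cons(b, b)), b), cons(cons(cons(0, c), cons(0, c)), 0)), NF(t₂) = cons(cons(c, 0), cons(c, cons(c, b)))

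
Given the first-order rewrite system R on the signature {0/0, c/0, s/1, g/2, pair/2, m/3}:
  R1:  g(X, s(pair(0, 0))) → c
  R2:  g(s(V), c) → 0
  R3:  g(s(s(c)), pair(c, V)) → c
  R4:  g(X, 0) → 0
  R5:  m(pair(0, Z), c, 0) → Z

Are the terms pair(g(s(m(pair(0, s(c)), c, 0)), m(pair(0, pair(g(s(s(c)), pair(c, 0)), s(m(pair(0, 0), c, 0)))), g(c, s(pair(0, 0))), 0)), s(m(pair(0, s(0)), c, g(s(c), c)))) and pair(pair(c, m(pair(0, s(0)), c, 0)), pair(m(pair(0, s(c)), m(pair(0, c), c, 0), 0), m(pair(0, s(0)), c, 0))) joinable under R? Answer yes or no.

no — NF(t₁) = pair(c, s(s(0))), NF(t₂) = pair(pair(c, s(0)), pair(s(c), s(0)))

Reduce t₁ = pair(g(s(m(pair(0, s(c)), c, 0)), m(pair(0, pair(g(s(s(c)), pair(c, 0)), s(m(pair(0, 0), c, 0)))), g(c, s(pair(0, 0))), 0)), s(m(pair(0, s(0)), c, g(s(c), c)))):
1. pair(g(s(m(pair(0, s(c)), c, 0)), m(pair(0, pair(g(s(s(c)), pair(c, 0)), s(m(pair(0, 0), c, 0)))), g(c, s(pair(0, 0))), 0)), s(m(pair(0, s(0)), c, g(s(c), c))))  →  pair(g(s(s(c)), m(pair(0, pair(g(s(s(c)), pair(c, 0)), s(m(pair(0, 0), c, 0)))), g(c, s(pair(0, 0))), 0)), s(m(pair(0, s(0)), c, g(s(c), c))))   [R5 at 1.1.1]
2. pair(g(s(s(c)), m(pair(0, pair(g(s(s(c)), pair(c, 0)), s(m(pair(0, 0), c, 0)))), g(c, s(pair(0, 0))), 0)), s(m(pair(0, s(0)), c, g(s(c), c))))  →  pair(g(s(s(c)), m(pair(0, pair(c, s(m(pair(0, 0), c, 0)))), g(c, s(pair(0, 0))), 0)), s(m(pair(0, s(0)), c, g(s(c), c))))   [R3 at 1.2.1.2.1]
3. pair(g(s(s(c)), m(pair(0, pair(c, s(m(pair(0, 0), c, 0)))), g(c, s(pair(0, 0))), 0)), s(m(pair(0, s(0)), c, g(s(c), c))))  →  pair(g(s(s(c)), m(pair(0, pair(c, s(0))), g(c, s(pair(0, 0))), 0)), s(m(pair(0, s(0)), c, g(s(c), c))))   [R5 at 1.2.1.2.2.1]
4. pair(g(s(s(c)), m(pair(0, pair(c, s(0))), g(c, s(pair(0, 0))), 0)), s(m(pair(0, s(0)), c, g(s(c), c))))  →  pair(g(s(s(c)), m(pair(0, pair(c, s(0))), c, 0)), s(m(pair(0, s(0)), c, g(s(c), c))))   [R1 at 1.2.2]
5. pair(g(s(s(c)), m(pair(0, pair(c, s(0))), c, 0)), s(m(pair(0, s(0)), c, g(s(c), c))))  →  pair(g(s(s(c)), pair(c, s(0))), s(m(pair(0, s(0)), c, g(s(c), c))))   [R5 at 1.2]
6. pair(g(s(s(c)), pair(c, s(0))), s(m(pair(0, s(0)), c, g(s(c), c))))  →  pair(c, s(m(pair(0, s(0)), c, g(s(c), c))))   [R3 at 1]
7. pair(c, s(m(pair(0, s(0)), c, g(s(c), c))))  →  pair(c, s(m(pair(0, s(0)), c, 0)))   [R2 at 2.1.3]
8. pair(c, s(m(pair(0, s(0)), c, 0)))  →  pair(c, s(s(0)))   [R5 at 2.1]

Reduce t₂ = pair(pair(c, m(pair(0, s(0)), c, 0)), pair(m(pair(0, s(c)), m(pair(0, c), c, 0), 0), m(pair(0, s(0)), c, 0))):
1. pair(pair(c, m(pair(0, s(0)), c, 0)), pair(m(pair(0, s(c)), m(pair(0, c), c, 0), 0), m(pair(0, s(0)), c, 0)))  →  pair(pair(c, s(0)), pair(m(pair(0, s(c)), m(pair(0, c), c, 0), 0), m(pair(0, s(0)), c, 0)))   [R5 at 1.2]
2. pair(pair(c, s(0)), pair(m(pair(0, s(c)), m(pair(0, c), c, 0), 0), m(pair(0, s(0)), c, 0)))  →  pair(pair(c, s(0)), pair(m(pair(0, s(c)), c, 0), m(pair(0, s(0)), c, 0)))   [R5 at 2.1.2]
3. pair(pair(c, s(0)), pair(m(pair(0, s(c)), c, 0), m(pair(0, s(0)), c, 0)))  →  pair(pair(c, s(0)), pair(s(c), m(pair(0, s(0)), c, 0)))   [R5 at 2.1]
4. pair(pair(c, s(0)), pair(s(c), m(pair(0, s(0)), c, 0)))  →  pair(pair(c, s(0)), pair(s(c), s(0)))   [R5 at 2.2]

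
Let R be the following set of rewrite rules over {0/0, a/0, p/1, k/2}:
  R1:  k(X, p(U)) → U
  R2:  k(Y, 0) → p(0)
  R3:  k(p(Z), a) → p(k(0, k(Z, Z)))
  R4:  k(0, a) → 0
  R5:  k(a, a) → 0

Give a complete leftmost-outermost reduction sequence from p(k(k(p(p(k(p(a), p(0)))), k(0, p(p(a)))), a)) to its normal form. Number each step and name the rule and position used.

1. p(k(k(p(p(k(p(a), p(0)))), k(0, p(p(a)))), a))  →  p(k(k(p(p(0)), k(0, p(p(a)))), a))   [R1 at 1.1.1.1.1]
2. p(k(k(p(p(0)), k(0, p(p(a)))), a))  →  p(k(k(p(p(0)), p(a)), a))   [R1 at 1.1.2]
3. p(k(k(p(p(0)), p(a)), a))  →  p(k(a, a))   [R1 at 1.1]
4. p(k(a, a))  →  p(0)   [R5 at 1]

p(0)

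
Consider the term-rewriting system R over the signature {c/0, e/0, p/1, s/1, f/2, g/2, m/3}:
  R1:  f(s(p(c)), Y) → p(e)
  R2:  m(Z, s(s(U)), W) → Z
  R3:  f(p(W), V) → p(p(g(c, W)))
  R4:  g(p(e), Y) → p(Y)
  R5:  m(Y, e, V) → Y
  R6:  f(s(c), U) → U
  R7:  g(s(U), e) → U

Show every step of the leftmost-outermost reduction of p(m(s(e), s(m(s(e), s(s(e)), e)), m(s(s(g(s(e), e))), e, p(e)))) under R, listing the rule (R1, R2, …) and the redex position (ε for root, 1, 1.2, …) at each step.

1. p(m(s(e), s(m(s(e), s(s(e)), e)), m(s(s(g(s(e), e))), e, p(e))))  →  p(m(s(e), s(s(e)), m(s(s(g(s(e), e))), e, p(e))))   [R2 at 1.2.1]
2. p(m(s(e), s(s(e)), m(s(s(g(s(e), e))), e, p(e))))  →  p(s(e))   [R2 at 1]

p(s(e))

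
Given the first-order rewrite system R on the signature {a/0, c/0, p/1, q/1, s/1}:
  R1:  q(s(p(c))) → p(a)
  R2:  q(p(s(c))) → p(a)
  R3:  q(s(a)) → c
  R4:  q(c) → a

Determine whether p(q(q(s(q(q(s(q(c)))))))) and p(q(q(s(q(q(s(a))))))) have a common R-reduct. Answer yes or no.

yes — NF(t₁) = p(a), NF(t₂) = p(a)

Reduce t₁ = p(q(q(s(q(q(s(q(c)))))))):
1. p(q(q(s(q(q(s(q(c))))))))  →  p(q(q(s(q(q(s(a)))))))   [R4 at 1.1.1.1.1.1.1]
2. p(q(q(s(q(q(s(a)))))))  →  p(q(q(s(q(c)))))   [R3 at 1.1.1.1.1]
3. p(q(q(s(q(c)))))  →  p(q(q(s(a))))   [R4 at 1.1.1.1]
4. p(q(q(s(a))))  →  p(q(c))   [R3 at 1.1]
5. p(q(c))  →  p(a)   [R4 at 1]

Reduce t₂ = p(q(q(s(q(q(s(a))))))):
1. p(q(q(s(q(q(s(a)))))))  →  p(q(q(s(q(c)))))   [R3 at 1.1.1.1.1]
2. p(q(q(s(q(c)))))  →  p(q(q(s(a))))   [R4 at 1.1.1.1]
3. p(q(q(s(a))))  →  p(q(c))   [R3 at 1.1]
4. p(q(c))  →  p(a)   [R4 at 1]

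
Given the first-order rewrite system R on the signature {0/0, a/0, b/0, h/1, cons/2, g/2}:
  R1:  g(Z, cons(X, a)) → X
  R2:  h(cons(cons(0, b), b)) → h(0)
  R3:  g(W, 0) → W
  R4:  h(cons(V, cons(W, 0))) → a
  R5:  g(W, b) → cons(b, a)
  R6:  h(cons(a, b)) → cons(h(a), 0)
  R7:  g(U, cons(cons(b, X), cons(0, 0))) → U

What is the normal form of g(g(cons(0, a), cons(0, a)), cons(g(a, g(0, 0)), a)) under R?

a

1. g(g(cons(0, a), cons(0, a)), cons(g(a, g(0, 0)), a))  →  g(a, g(0, 0))   [R1 at ε]
2. g(a, g(0, 0))  →  g(a, 0)   [R3 at 2]
3. g(a, 0)  →  a   [R3 at ε]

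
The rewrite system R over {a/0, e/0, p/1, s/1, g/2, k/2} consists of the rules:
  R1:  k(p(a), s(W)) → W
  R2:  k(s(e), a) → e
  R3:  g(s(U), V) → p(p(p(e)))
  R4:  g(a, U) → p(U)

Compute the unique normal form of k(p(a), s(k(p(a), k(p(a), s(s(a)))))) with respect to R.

a

1. k(p(a), s(k(p(a), k(p(a), s(s(a))))))  →  k(p(a), k(p(a), s(s(a))))   [R1 at ε]
2. k(p(a), k(p(a), s(s(a))))  →  k(p(a), s(a))   [R1 at 2]
3. k(p(a), s(a))  →  a   [R1 at ε]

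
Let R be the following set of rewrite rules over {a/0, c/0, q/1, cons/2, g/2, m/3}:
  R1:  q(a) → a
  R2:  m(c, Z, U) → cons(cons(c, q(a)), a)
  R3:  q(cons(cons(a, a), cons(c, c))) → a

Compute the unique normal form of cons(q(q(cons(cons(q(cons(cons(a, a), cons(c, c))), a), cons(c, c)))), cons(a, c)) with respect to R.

cons(a, cons(a, c))

1. cons(q(q(cons(cons(q(cons(cons(a, a), cons(c, c))), a), cons(c, c)))), cons(a, c))  →  cons(q(q(cons(cons(a, a), cons(c, c)))), cons(a, c))   [R3 at 1.1.1.1.1]
2. cons(q(q(cons(cons(a, a), cons(c, c)))), cons(a, c))  →  cons(q(a), cons(a, c))   [R3 at 1.1]
3. cons(q(a), cons(a, c))  →  cons(a, cons(a, c))   [R1 at 1]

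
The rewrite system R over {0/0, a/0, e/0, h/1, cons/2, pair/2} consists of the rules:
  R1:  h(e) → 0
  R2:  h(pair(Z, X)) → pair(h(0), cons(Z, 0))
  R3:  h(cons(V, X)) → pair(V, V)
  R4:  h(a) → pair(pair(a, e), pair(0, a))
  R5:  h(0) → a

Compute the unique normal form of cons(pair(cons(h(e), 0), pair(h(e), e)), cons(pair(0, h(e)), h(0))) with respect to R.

1. cons(pair(cons(h(e), 0), pair(h(e), e)), cons(pair(0, h(e)), h(0)))  →  cons(pair(cons(0, 0), pair(h(e), e)), cons(pair(0, h(e)), h(0)))   [R1 at 1.1.1]
2. cons(pair(cons(0, 0), pair(h(e), e)), cons(pair(0, h(e)), h(0)))  →  cons(pair(cons(0, 0), pair(0, e)), cons(pair(0, h(e)), h(0)))   [R1 at 1.2.1]
3. cons(pair(cons(0, 0), pair(0, e)), cons(pair(0, h(e)), h(0)))  →  cons(pair(cons(0, 0), pair(0, e)), cons(pair(0, 0), h(0)))   [R1 at 2.1.2]
4. cons(pair(cons(0, 0), pair(0, e)), cons(pair(0, 0), h(0)))  →  cons(pair(cons(0, 0), pair(0, e)), cons(pair(0, 0), a))   [R5 at 2.2]

cons(pair(cons(0, 0), pair(0, e)), cons(pair(0, 0), a))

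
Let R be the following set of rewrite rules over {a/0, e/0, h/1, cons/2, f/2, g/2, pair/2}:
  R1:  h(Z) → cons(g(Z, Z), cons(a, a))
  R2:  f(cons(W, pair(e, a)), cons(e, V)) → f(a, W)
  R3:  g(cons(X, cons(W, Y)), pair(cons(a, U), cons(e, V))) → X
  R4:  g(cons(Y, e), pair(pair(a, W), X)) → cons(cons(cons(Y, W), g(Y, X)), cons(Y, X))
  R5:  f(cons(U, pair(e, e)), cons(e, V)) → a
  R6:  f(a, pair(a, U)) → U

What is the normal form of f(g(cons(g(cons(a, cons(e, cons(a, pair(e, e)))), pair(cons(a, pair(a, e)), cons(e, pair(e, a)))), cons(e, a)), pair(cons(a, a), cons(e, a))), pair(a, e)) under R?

1. f(g(cons(g(cons(a, cons(e, cons(a, pair(e, e)))), pair(cons(a, pair(a, e)), cons(e, pair(e, a)))), cons(e, a)), pair(cons(a, a), cons(e, a))), pair(a, e))  →  f(g(cons(a, cons(e, cons(a, pair(e, e)))), pair(cons(a, pair(a, e)), cons(e, pair(e, a)))), pair(a, e))   [R3 at 1]
2. f(g(cons(a, cons(e, cons(a, pair(e, e)))), pair(cons(a, pair(a, e)), cons(e, pair(e, a)))), pair(a, e))  →  f(a, pair(a, e))   [R3 at 1]
3. f(a, pair(a, e))  →  e   [R6 at ε]

e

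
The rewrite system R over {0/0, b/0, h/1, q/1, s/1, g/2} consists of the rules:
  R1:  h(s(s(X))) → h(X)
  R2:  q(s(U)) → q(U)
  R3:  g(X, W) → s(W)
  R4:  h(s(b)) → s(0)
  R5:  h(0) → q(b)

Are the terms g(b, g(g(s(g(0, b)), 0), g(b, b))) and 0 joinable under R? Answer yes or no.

Reduce t₁ = g(b, g(g(s(g(0, b)), 0), g(b, b))):
1. g(b, g(g(s(g(0, b)), 0), g(b, b)))  →  s(g(g(s(g(0, b)), 0), g(b, b)))   [R3 at ε]
2. s(g(g(s(g(0, b)), 0), g(b, b)))  →  s(s(g(b, b)))   [R3 at 1]
3. s(s(g(b, b)))  →  s(s(s(b)))   [R3 at 1.1]

Reduce t₂ = 0:

no — NF(t₁) = s(s(s(b))), NF(t₂) = 0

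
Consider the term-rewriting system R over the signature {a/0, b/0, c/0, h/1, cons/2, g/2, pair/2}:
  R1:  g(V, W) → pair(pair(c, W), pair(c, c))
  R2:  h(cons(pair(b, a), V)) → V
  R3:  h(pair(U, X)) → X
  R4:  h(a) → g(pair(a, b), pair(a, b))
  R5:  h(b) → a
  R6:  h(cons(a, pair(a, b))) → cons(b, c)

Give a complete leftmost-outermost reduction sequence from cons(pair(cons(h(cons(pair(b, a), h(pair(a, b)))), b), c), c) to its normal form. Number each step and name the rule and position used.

cons(pair(cons(b, b), c), c)

1. cons(pair(cons(h(cons(pair(b, a), h(pair(a, b)))), b), c), c)  →  cons(pair(cons(h(pair(a, b)), b), c), c)   [R2 at 1.1.1]
2. cons(pair(cons(h(pair(a, b)), b), c), c)  →  cons(pair(cons(b, b), c), c)   [R3 at 1.1.1]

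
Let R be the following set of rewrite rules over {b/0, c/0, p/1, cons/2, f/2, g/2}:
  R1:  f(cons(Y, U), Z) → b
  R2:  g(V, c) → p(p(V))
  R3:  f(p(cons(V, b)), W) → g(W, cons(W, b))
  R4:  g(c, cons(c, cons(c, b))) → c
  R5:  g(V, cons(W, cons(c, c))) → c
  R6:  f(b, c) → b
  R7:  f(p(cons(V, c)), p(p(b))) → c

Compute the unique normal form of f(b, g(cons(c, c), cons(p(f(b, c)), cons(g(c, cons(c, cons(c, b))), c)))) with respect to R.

b

1. f(b, g(cons(c, c), cons(p(f(b, c)), cons(g(c, cons(c, cons(c, b))), c))))  →  f(b, g(cons(c, c), cons(p(b), cons(g(c, cons(c, cons(c, b))), c))))   [R6 at 2.2.1.1]
2. f(b, g(cons(c, c), cons(p(b), cons(g(c, cons(c, cons(c, b))), c))))  →  f(b, g(cons(c, c), cons(p(b), cons(c, c))))   [R4 at 2.2.2.1]
3. f(b, g(cons(c, c), cons(p(b), cons(c, c))))  →  f(b, c)   [R5 at 2]
4. f(b, c)  →  b   [R6 at ε]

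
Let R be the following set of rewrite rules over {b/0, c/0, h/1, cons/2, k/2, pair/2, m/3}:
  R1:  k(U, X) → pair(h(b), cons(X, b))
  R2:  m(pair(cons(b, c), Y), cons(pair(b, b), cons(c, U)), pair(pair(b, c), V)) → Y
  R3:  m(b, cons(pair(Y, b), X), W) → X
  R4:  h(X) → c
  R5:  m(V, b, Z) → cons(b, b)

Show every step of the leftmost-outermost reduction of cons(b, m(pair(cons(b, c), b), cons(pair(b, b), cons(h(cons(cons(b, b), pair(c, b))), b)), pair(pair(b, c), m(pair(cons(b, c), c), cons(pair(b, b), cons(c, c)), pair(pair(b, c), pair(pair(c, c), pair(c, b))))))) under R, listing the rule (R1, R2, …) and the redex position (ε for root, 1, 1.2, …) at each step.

cons(b, b)

1. cons(b, m(pair(cons(b, c), b), cons(pair(b, b), cons(h(cons(cons(b, b), pair(c, b))), b)), pair(pair(b, c), m(pair(cons(b, c), c), cons(pair(b, b), cons(c, c)), pair(pair(b, c), pair(pair(c, c), pair(c, b)))))))  →  cons(b, m(pair(cons(b, c), b), cons(pair(b, b), cons(c, b)), pair(pair(b, c), m(pair(cons(b, c), c), cons(pair(b, b), cons(c, c)), pair(pair(b, c), pair(pair(c, c), pair(c, b)))))))   [R4 at 2.2.2.1]
2. cons(b, m(pair(cons(b, c), b), cons(pair(b, b), cons(c, b)), pair(pair(b, c), m(pair(cons(b, c), c), cons(pair(b, b), cons(c, c)), pair(pair(b, c), pair(pair(c, c), pair(c, b)))))))  →  cons(b, b)   [R2 at 2]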